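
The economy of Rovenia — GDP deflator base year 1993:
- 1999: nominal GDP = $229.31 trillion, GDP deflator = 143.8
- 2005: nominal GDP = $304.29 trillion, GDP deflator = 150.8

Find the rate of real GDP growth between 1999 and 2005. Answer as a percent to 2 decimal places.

26.54%

Real GDP 1999 = 229.31 / 1.438 = 159.46.
Real GDP 2005 = 304.29 / 1.508 = 201.78.
Real growth = 201.78 / 159.46 − 1 = 0.2654.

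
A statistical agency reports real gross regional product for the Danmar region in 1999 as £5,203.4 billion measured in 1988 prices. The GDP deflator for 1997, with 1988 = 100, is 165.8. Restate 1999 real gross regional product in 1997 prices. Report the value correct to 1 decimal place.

£8,627.2 billion

Real gross regional product in 1997 prices = Real gross regional product in 1988 prices × (P_1997/P_1988) = 5203.4 × 1.658 = 8627.24.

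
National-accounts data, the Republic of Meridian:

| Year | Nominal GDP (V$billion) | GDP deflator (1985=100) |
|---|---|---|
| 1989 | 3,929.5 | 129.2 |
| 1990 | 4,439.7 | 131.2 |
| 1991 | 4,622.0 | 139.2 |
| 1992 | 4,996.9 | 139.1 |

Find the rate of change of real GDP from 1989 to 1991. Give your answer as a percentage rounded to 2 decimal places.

Real GDP 1989 = 3929.5/1.292 = 3041.41.
Real GDP 1991 = 4622.0/1.392 = 3320.40.
Change = 3320.40/3041.41 − 1 = 0.0917.

9.17%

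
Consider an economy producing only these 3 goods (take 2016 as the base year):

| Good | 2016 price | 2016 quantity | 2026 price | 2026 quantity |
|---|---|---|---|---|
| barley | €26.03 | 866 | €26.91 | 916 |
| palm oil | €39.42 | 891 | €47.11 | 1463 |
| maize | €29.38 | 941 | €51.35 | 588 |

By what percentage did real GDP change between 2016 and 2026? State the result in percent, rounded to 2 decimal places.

15.80%

Real GDP 2016 = Nominal GDP 2016 = 26.03·866 + 39.42·891 + 29.38·941 = 85311.78.
Real GDP 2026 (at 2016 prices) = 26.03·916 + 39.42·1463 + 29.38·588 = 98790.38.
Real growth = 98790.38/85311.78 − 1 = 0.1580.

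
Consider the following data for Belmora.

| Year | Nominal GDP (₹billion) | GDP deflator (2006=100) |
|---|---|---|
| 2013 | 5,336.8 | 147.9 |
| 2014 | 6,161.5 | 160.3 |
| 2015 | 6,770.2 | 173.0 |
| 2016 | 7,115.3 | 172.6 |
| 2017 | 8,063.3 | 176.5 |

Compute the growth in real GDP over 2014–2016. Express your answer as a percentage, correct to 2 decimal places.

Real GDP 2014 = 6161.5/1.603 = 3843.73.
Real GDP 2016 = 7115.3/1.726 = 4122.42.
Change = 4122.42/3843.73 − 1 = 0.0725.

7.25%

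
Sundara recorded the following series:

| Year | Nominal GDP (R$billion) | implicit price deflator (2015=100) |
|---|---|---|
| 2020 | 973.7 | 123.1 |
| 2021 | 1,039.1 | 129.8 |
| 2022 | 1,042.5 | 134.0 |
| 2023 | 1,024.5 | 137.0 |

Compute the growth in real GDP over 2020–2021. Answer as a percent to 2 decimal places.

1.21%

Real GDP 2020 = 973.7/1.231 = 790.98.
Real GDP 2021 = 1039.1/1.298 = 800.54.
Change = 800.54/790.98 − 1 = 0.0121.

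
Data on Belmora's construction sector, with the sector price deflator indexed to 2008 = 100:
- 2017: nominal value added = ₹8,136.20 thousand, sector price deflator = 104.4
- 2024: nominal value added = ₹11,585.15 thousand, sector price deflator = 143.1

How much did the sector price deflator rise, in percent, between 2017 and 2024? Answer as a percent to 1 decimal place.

37.1%

Price-level change = 143.1 / 104.4 − 1 = 0.3707.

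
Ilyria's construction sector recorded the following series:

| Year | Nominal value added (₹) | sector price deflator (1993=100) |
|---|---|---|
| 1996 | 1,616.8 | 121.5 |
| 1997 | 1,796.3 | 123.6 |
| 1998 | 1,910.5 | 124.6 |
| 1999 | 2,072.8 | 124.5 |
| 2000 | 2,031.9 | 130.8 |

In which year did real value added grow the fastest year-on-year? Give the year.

1997

1997: real = 1796.3/1.236 = 1453.32; growth vs 1996 (1330.70) = 9.21%.
1998: real = 1910.5/1.246 = 1533.31; growth vs 1997 (1453.32) = 5.50%.
1999: real = 2072.8/1.245 = 1664.90; growth vs 1998 (1533.31) = 8.58%.
2000: real = 2031.9/1.308 = 1553.44; growth vs 1999 (1664.90) = -6.69%.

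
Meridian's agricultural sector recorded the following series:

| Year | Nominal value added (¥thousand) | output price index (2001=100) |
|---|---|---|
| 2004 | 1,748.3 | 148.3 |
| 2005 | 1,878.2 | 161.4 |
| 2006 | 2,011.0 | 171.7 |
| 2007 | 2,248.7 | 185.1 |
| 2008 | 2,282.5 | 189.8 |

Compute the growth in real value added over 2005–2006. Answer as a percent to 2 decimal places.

Real value added 2005 = 1878.2/1.614 = 1163.69.
Real value added 2006 = 2011.0/1.717 = 1171.23.
Change = 1171.23/1163.69 − 1 = 0.0065.

0.65%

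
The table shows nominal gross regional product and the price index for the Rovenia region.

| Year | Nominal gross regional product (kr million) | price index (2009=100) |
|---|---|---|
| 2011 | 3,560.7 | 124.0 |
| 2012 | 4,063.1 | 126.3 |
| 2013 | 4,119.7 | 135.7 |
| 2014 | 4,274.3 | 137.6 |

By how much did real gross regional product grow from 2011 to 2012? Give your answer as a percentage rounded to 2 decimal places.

Real gross regional product 2011 = 3560.7/1.240 = 2871.53.
Real gross regional product 2012 = 4063.1/1.263 = 3217.02.
Change = 3217.02/2871.53 − 1 = 0.1203.

12.03%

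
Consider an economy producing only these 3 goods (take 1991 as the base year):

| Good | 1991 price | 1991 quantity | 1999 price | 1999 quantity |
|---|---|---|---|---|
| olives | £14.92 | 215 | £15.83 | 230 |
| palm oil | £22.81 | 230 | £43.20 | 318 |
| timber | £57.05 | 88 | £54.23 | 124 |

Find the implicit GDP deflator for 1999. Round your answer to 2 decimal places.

135.72

Nominal GDP 1999 = 15.83·230 + 43.20·318 + 54.23·124 = 24103.02.
Real GDP 1999 (at 1991 prices) = 14.92·230 + 22.81·318 + 57.05·124 = 17759.38.
Deflator = Nominal/Real × 100 = 24103.02/17759.38 × 100 = 135.720.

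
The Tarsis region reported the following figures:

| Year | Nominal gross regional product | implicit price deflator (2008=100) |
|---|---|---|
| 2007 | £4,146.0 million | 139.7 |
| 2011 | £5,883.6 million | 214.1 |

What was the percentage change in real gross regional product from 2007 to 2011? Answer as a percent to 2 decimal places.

Deflate each year: 2007 → 4146.0/1.397 = 2967.79; 2011 → 5883.6/2.141 = 2748.06.
So real gross regional product changed by 2748.06/2967.79 − 1 = -0.0740, i.e. -7.40%.

-7.40%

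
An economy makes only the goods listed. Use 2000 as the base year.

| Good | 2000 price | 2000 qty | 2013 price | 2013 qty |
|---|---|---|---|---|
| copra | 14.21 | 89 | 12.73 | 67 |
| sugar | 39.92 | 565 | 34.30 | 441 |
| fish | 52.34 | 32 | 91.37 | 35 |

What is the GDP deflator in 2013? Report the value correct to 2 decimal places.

Nominal GDP 2013 = 12.73·67 + 34.30·441 + 91.37·35 = 19177.16.
Real GDP 2013 (at 2000 prices) = 14.21·67 + 39.92·441 + 52.34·35 = 20388.69.
Deflator = Nominal/Real × 100 = 19177.16/20388.69 × 100 = 94.058.

94.06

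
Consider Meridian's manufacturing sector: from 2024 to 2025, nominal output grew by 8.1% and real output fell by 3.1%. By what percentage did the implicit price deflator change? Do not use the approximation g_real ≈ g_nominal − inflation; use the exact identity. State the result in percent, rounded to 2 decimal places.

(1 + g_nom) = (1 + g_real)(1 + π), so π = 1.0810 / 0.9690 − 1 = 0.11558.

11.56%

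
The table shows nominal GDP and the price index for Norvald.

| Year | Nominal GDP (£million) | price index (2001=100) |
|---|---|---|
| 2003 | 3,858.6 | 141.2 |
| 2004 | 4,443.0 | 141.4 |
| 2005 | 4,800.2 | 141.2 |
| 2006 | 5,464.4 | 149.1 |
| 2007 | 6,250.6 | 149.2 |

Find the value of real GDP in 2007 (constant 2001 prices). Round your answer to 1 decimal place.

Real GDP 2007 = 6250.6 / 1.492 = 4189.41.

£4,189.4 million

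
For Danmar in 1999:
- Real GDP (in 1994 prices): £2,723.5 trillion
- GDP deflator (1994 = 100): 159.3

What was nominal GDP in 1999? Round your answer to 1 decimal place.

£4,338.5 trillion

Nominal GDP = Real × (GDP deflator/100) = 2723.5 × 1.593 = 4338.54.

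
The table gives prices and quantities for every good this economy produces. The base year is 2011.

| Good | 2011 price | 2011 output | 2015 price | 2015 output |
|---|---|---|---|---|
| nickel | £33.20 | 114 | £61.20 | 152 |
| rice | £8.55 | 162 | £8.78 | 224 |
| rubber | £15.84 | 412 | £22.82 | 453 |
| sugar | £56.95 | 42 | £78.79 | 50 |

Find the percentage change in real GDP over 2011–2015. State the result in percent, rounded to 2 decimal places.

Real GDP 2011 = Nominal GDP 2011 = 33.20·114 + 8.55·162 + 15.84·412 + 56.95·42 = 14087.88.
Real GDP 2015 (at 2011 prices) = 33.20·152 + 8.55·224 + 15.84·453 + 56.95·50 = 16984.62.
Real growth = 16984.62/14087.88 − 1 = 0.2056.

20.56%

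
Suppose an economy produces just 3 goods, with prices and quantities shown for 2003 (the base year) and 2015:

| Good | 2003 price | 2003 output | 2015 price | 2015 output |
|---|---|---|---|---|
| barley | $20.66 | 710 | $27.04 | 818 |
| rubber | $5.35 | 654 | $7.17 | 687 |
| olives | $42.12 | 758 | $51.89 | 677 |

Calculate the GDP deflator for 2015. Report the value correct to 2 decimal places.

126.65

Nominal GDP 2015 = 27.04·818 + 7.17·687 + 51.89·677 = 62174.04.
Real GDP 2015 (at 2003 prices) = 20.66·818 + 5.35·687 + 42.12·677 = 49090.57.
Deflator = Nominal/Real × 100 = 62174.04/49090.57 × 100 = 126.652.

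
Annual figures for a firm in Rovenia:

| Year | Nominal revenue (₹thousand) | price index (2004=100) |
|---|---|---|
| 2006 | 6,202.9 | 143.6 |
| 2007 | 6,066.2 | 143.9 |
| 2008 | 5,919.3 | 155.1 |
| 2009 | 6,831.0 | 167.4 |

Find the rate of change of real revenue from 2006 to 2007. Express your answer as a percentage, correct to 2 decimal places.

-2.41%

Real revenue 2006 = 6202.9/1.436 = 4319.57.
Real revenue 2007 = 6066.2/1.439 = 4215.57.
Change = 4215.57/4319.57 − 1 = -0.0241.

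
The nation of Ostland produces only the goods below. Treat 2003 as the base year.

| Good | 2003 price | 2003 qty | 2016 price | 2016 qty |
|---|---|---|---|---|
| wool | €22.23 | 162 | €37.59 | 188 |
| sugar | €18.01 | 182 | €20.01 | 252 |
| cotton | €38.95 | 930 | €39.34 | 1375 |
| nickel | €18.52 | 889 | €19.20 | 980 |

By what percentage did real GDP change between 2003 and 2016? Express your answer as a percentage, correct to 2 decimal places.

35.01%

Real GDP 2003 = Nominal GDP 2003 = 22.23·162 + 18.01·182 + 38.95·930 + 18.52·889 = 59566.86.
Real GDP 2016 (at 2003 prices) = 22.23·188 + 18.01·252 + 38.95·1375 + 18.52·980 = 80423.61.
Real growth = 80423.61/59566.86 − 1 = 0.3501.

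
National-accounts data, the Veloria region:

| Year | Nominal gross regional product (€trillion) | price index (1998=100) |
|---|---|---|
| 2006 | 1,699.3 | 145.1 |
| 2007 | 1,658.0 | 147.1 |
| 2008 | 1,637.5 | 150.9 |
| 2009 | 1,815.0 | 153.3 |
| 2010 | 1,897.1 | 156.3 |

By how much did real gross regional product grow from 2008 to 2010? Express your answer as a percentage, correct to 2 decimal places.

11.85%

Real gross regional product 2008 = 1637.5/1.509 = 1085.16.
Real gross regional product 2010 = 1897.1/1.563 = 1213.76.
Change = 1213.76/1085.16 − 1 = 0.1185.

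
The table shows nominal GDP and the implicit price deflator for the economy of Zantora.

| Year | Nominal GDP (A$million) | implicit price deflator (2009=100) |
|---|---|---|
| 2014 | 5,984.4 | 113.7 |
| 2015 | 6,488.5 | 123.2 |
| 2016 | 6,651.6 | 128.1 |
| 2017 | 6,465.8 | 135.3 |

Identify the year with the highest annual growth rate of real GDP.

2015: real = 6488.5/1.232 = 5266.64; growth vs 2014 (5263.32) = 0.06%.
2016: real = 6651.6/1.281 = 5192.51; growth vs 2015 (5266.64) = -1.41%.
2017: real = 6465.8/1.353 = 4778.86; growth vs 2016 (5192.51) = -7.97%.

2015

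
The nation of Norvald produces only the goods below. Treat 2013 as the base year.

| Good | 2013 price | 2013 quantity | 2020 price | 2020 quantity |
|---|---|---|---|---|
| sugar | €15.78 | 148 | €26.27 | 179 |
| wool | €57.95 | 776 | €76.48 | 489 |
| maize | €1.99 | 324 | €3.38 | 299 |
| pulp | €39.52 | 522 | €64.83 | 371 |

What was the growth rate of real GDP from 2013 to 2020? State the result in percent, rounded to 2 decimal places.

Real GDP 2013 = Nominal GDP 2013 = 15.78·148 + 57.95·776 + 1.99·324 + 39.52·522 = 68578.84.
Real GDP 2020 (at 2013 prices) = 15.78·179 + 57.95·489 + 1.99·299 + 39.52·371 = 46419.10.
Real growth = 46419.10/68578.84 − 1 = -0.3231.

-32.31%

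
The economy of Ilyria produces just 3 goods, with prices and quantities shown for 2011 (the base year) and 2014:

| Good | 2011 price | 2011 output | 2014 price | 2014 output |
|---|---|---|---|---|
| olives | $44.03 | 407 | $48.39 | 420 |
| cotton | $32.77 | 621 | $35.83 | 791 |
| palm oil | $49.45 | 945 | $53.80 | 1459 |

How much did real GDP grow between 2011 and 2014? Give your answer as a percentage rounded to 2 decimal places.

Real GDP 2011 = Nominal GDP 2011 = 44.03·407 + 32.77·621 + 49.45·945 = 85000.63.
Real GDP 2014 (at 2011 prices) = 44.03·420 + 32.77·791 + 49.45·1459 = 116561.22.
Real growth = 116561.22/85000.63 − 1 = 0.3713.

37.13%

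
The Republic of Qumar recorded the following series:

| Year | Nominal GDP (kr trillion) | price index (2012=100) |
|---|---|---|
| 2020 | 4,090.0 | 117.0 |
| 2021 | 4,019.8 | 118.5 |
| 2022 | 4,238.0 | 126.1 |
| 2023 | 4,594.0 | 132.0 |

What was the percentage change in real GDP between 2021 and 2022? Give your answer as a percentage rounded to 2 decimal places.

Real GDP 2021 = 4019.8/1.185 = 3392.24.
Real GDP 2022 = 4238.0/1.261 = 3360.82.
Change = 3360.82/3392.24 − 1 = -0.0093.

-0.93%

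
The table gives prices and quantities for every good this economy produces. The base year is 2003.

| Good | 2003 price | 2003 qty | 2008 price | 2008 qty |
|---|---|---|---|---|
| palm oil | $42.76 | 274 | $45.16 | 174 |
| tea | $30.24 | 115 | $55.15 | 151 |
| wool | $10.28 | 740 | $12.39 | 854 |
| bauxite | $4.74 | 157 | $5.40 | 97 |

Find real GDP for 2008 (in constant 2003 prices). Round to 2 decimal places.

Real GDP 2008 = Σ (p_2003 × q_2008) = 42.76·174 + 30.24·151 + 10.28·854 + 4.74·97 = 21245.38.

$21245.38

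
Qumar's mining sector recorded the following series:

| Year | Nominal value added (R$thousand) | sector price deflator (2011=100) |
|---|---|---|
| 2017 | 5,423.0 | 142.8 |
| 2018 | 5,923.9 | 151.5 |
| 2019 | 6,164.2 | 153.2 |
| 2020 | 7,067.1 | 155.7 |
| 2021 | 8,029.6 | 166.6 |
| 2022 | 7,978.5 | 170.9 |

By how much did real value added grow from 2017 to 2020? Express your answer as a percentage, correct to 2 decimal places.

19.52%

Real value added 2017 = 5423.0/1.428 = 3797.62.
Real value added 2020 = 7067.1/1.557 = 4538.92.
Change = 4538.92/3797.62 − 1 = 0.1952.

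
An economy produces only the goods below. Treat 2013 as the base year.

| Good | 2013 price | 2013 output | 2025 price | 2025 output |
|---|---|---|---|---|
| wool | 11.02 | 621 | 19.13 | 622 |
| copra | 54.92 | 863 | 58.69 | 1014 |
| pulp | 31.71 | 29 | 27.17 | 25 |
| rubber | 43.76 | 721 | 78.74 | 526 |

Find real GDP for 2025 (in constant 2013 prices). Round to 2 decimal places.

86353.83

Real GDP 2025 = Σ (p_2013 × q_2025) = 11.02·622 + 54.92·1014 + 31.71·25 + 43.76·526 = 86353.83.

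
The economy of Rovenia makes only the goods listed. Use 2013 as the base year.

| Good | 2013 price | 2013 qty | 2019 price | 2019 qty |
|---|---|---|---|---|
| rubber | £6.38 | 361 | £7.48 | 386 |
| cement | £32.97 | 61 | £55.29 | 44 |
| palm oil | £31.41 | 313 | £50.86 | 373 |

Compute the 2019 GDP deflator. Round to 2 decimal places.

155.42

Nominal GDP 2019 = 7.48·386 + 55.29·44 + 50.86·373 = 24290.82.
Real GDP 2019 (at 2013 prices) = 6.38·386 + 32.97·44 + 31.41·373 = 15629.29.
Deflator = Nominal/Real × 100 = 24290.82/15629.29 × 100 = 155.419.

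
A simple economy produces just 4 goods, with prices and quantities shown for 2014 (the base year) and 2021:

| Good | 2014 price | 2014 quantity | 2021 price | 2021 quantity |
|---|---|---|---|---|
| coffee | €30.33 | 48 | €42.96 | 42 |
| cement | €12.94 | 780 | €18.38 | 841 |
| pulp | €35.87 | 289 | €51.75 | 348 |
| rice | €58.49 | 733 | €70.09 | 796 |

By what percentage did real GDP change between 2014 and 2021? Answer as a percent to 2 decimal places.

Real GDP 2014 = Nominal GDP 2014 = 30.33·48 + 12.94·780 + 35.87·289 + 58.49·733 = 64788.64.
Real GDP 2021 (at 2014 prices) = 30.33·42 + 12.94·841 + 35.87·348 + 58.49·796 = 71197.20.
Real growth = 71197.20/64788.64 − 1 = 0.0989.

9.89%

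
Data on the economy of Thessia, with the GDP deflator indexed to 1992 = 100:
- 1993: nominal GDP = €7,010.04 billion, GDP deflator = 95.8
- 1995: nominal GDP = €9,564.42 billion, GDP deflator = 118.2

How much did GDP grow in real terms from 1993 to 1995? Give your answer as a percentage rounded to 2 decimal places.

10.58%

Deflate each year: 1993 → 7010.04/0.958 = 7317.37; 1995 → 9564.42/1.182 = 8091.73.
So real GDP changed by 8091.73/7317.37 − 1 = 0.1058, i.e. 10.58%.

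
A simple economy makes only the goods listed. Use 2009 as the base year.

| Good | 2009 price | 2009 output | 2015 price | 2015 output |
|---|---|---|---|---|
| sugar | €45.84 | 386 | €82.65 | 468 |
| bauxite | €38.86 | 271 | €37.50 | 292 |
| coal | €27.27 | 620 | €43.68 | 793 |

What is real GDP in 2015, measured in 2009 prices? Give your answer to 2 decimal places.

€54425.35

Real GDP 2015 = Σ (p_2009 × q_2015) = 45.84·468 + 38.86·292 + 27.27·793 = 54425.35.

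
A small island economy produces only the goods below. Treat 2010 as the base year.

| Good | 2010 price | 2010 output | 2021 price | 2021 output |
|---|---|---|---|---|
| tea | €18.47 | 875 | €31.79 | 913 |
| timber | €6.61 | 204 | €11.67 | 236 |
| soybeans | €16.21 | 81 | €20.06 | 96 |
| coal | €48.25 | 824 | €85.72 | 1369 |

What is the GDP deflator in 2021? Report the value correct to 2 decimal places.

175.58

Nominal GDP 2021 = 31.79·913 + 11.67·236 + 20.06·96 + 85.72·1369 = 151054.83.
Real GDP 2021 (at 2010 prices) = 18.47·913 + 6.61·236 + 16.21·96 + 48.25·1369 = 86033.48.
Deflator = Nominal/Real × 100 = 151054.83/86033.48 × 100 = 175.577.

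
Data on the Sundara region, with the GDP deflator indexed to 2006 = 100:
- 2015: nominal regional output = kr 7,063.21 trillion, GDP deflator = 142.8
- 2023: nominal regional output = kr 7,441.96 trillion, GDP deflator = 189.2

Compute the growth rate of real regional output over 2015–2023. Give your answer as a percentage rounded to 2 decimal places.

Real regional output 2015 = 7063.21 / 1.428 = 4946.23.
Real regional output 2023 = 7441.96 / 1.892 = 3933.38.
Real growth = 3933.38 / 4946.23 − 1 = -0.2048.

-20.48%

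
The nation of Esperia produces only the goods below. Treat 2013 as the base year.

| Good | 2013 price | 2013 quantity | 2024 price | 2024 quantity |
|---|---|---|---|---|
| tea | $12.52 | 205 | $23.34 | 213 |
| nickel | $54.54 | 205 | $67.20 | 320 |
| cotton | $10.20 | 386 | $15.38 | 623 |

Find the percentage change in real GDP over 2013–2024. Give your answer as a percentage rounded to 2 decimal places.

49.70%

Real GDP 2013 = Nominal GDP 2013 = 12.52·205 + 54.54·205 + 10.20·386 = 17684.50.
Real GDP 2024 (at 2013 prices) = 12.52·213 + 54.54·320 + 10.20·623 = 26474.16.
Real growth = 26474.16/17684.50 − 1 = 0.4970.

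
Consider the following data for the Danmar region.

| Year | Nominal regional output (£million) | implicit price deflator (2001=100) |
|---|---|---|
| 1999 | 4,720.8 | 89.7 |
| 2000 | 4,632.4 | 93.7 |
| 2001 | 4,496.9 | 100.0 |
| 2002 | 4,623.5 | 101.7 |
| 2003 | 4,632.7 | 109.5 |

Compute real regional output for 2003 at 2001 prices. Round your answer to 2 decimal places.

Real regional output 2003 = 4632.7 / 1.095 = 4230.78.

£4,230.78 million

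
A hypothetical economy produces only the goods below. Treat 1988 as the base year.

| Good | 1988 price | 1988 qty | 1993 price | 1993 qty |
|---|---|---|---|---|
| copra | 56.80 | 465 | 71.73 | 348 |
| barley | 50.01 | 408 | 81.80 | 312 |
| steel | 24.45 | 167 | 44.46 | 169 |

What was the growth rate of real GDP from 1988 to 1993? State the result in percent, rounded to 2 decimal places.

Real GDP 1988 = Nominal GDP 1988 = 56.80·465 + 50.01·408 + 24.45·167 = 50899.23.
Real GDP 1993 (at 1988 prices) = 56.80·348 + 50.01·312 + 24.45·169 = 39501.57.
Real growth = 39501.57/50899.23 − 1 = -0.2239.

-22.39%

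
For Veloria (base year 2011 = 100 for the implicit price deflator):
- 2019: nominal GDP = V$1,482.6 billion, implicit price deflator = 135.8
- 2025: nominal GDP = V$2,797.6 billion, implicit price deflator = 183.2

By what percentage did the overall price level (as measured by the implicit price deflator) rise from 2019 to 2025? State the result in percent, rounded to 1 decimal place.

34.9%

Price-level change = 183.2 / 135.8 − 1 = 0.3490.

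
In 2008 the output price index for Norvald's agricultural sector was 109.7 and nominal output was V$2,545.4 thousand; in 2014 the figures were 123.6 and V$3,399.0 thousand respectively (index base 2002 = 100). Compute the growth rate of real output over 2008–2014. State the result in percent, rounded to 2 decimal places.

Real output 2008 = 2545.4 / 1.097 = 2320.33.
Real output 2014 = 3399.0 / 1.236 = 2750.00.
Real growth = 2750.00 / 2320.33 − 1 = 0.1852.

18.52%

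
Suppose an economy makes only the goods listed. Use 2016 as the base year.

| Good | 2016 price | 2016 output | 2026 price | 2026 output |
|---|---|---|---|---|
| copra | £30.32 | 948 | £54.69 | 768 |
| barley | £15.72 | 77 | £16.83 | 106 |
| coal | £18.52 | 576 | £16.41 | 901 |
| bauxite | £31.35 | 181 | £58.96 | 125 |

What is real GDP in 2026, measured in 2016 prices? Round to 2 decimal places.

£45557.35

Real GDP 2026 = Σ (p_2016 × q_2026) = 30.32·768 + 15.72·106 + 18.52·901 + 31.35·125 = 45557.35.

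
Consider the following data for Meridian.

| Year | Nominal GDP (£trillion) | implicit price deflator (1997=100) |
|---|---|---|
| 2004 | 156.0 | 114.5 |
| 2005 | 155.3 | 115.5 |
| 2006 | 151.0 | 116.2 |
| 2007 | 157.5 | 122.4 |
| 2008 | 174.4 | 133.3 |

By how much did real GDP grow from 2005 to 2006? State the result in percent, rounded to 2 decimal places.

-3.35%

Real GDP 2005 = 155.3/1.155 = 134.46.
Real GDP 2006 = 151.0/1.162 = 129.95.
Change = 129.95/134.46 − 1 = -0.0335.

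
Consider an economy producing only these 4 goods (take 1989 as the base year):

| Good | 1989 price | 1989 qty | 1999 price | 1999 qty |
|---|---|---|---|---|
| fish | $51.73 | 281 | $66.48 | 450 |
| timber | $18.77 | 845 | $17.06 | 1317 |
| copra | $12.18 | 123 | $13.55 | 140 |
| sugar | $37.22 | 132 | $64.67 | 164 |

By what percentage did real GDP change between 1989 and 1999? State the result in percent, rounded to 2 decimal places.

Real GDP 1989 = Nominal GDP 1989 = 51.73·281 + 18.77·845 + 12.18·123 + 37.22·132 = 36807.96.
Real GDP 1999 (at 1989 prices) = 51.73·450 + 18.77·1317 + 12.18·140 + 37.22·164 = 55807.87.
Real growth = 55807.87/36807.96 − 1 = 0.5162.

51.62%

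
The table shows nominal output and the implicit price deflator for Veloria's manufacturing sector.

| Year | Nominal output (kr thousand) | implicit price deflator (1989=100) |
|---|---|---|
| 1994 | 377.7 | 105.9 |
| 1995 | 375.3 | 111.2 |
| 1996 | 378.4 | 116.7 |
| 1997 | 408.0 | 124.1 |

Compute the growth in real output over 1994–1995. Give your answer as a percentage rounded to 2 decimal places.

-5.37%

Real output 1994 = 377.7/1.059 = 356.66.
Real output 1995 = 375.3/1.112 = 337.50.
Change = 337.50/356.66 − 1 = -0.0537.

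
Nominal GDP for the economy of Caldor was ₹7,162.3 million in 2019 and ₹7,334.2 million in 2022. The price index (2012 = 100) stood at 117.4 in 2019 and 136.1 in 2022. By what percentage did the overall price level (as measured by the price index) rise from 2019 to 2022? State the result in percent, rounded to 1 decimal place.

Price-level change = 136.1 / 117.4 − 1 = 0.1593.

15.9%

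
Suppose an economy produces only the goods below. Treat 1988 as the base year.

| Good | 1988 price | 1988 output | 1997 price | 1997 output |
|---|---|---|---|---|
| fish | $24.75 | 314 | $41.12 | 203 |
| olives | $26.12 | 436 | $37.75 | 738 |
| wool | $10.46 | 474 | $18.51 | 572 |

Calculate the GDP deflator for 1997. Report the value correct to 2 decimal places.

154.52

Nominal GDP 1997 = 41.12·203 + 37.75·738 + 18.51·572 = 46794.58.
Real GDP 1997 (at 1988 prices) = 24.75·203 + 26.12·738 + 10.46·572 = 30283.93.
Deflator = Nominal/Real × 100 = 46794.58/30283.93 × 100 = 154.520.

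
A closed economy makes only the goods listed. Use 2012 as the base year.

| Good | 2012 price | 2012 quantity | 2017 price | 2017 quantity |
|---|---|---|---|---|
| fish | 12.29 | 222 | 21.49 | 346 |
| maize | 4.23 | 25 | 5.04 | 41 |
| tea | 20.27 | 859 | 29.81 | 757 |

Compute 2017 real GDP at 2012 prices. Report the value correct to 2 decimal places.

Real GDP 2017 = Σ (p_2012 × q_2017) = 12.29·346 + 4.23·41 + 20.27·757 = 19770.16.

19770.16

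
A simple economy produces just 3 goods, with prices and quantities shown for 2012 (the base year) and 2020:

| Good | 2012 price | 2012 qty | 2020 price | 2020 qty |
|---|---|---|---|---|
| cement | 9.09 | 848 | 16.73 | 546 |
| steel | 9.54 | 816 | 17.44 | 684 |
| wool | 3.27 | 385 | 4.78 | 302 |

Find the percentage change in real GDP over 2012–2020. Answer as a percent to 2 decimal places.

-25.52%

Real GDP 2012 = Nominal GDP 2012 = 9.09·848 + 9.54·816 + 3.27·385 = 16751.91.
Real GDP 2020 (at 2012 prices) = 9.09·546 + 9.54·684 + 3.27·302 = 12476.04.
Real growth = 12476.04/16751.91 − 1 = -0.2552.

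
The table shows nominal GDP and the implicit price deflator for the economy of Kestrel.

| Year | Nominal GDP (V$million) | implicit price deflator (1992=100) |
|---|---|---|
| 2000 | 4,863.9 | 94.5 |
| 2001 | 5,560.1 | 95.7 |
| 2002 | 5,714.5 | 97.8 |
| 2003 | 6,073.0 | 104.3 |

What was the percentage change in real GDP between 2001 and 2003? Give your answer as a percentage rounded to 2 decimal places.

Real GDP 2001 = 5560.1/0.957 = 5809.93.
Real GDP 2003 = 6073.0/1.043 = 5822.63.
Change = 5822.63/5809.93 − 1 = 0.0022.

0.22%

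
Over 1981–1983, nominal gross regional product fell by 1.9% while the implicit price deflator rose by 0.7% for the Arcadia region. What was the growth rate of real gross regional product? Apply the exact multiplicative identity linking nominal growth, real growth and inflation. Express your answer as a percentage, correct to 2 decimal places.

-2.58%

(1 + g_nom) = (1 + g_real)(1 + π), so g_real = 0.9810 / 1.0070 − 1 = -0.02582.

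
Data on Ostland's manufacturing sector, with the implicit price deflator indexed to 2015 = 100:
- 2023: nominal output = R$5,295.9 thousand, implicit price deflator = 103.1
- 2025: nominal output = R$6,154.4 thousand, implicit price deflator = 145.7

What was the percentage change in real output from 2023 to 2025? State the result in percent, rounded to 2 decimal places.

Real output 2023 = 5295.9 / 1.031 = 5136.66.
Real output 2025 = 6154.4 / 1.457 = 4224.02.
Real growth = 4224.02 / 5136.66 − 1 = -0.1777.

-17.77%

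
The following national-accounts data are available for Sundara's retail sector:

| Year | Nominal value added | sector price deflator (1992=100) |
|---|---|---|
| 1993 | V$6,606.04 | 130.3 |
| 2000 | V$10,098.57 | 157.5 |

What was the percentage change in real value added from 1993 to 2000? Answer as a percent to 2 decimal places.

Deflate each year: 1993 → 6606.04/1.303 = 5069.87; 2000 → 10098.57/1.575 = 6411.79.
So real value added changed by 6411.79/5069.87 − 1 = 0.2647, i.e. 26.47%.

26.47%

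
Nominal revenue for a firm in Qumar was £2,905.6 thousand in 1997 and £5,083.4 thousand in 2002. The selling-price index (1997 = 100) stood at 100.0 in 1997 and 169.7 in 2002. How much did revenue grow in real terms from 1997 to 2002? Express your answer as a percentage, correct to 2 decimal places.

3.09%

Deflate each year: 1997 → 2905.6/1.000 = 2905.60; 2002 → 5083.4/1.697 = 2995.52.
So real revenue changed by 2995.52/2905.60 − 1 = 0.0309, i.e. 3.09%.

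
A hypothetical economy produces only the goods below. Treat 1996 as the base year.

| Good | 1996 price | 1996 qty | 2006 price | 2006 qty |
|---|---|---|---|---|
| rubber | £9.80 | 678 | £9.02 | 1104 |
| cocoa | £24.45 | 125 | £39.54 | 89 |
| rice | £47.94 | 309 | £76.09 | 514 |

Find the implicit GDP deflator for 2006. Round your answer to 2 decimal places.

Nominal GDP 2006 = 9.02·1104 + 39.54·89 + 76.09·514 = 52587.40.
Real GDP 2006 (at 1996 prices) = 9.80·1104 + 24.45·89 + 47.94·514 = 37636.41.
Deflator = Nominal/Real × 100 = 52587.40/37636.41 × 100 = 139.725.

139.72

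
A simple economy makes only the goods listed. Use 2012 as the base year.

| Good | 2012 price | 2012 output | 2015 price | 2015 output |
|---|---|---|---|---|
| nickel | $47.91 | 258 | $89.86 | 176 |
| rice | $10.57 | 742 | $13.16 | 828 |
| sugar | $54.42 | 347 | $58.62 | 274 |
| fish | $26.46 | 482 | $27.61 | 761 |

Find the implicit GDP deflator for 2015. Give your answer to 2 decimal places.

Nominal GDP 2015 = 89.86·176 + 13.16·828 + 58.62·274 + 27.61·761 = 63784.93.
Real GDP 2015 (at 2012 prices) = 47.91·176 + 10.57·828 + 54.42·274 + 26.46·761 = 52231.26.
Deflator = Nominal/Real × 100 = 63784.93/52231.26 × 100 = 122.120.

122.12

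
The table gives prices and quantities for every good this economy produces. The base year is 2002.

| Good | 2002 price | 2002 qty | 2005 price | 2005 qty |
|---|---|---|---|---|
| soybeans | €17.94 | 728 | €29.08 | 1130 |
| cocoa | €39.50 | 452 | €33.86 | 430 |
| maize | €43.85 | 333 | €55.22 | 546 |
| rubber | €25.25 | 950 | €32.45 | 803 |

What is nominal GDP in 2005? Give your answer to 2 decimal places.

€103627.67

Nominal GDP 2005 = Σ (p_2005 × q_2005) = 29.08·1130 + 33.86·430 + 55.22·546 + 32.45·803 = 103627.67.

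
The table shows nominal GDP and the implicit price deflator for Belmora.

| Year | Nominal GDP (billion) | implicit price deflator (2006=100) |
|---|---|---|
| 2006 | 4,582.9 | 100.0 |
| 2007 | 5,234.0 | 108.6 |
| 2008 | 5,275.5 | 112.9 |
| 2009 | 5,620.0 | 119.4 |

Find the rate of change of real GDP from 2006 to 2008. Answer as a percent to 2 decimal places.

Real GDP 2006 = 4582.9/1.000 = 4582.90.
Real GDP 2008 = 5275.5/1.129 = 4672.72.
Change = 4672.72/4582.90 − 1 = 0.0196.

1.96%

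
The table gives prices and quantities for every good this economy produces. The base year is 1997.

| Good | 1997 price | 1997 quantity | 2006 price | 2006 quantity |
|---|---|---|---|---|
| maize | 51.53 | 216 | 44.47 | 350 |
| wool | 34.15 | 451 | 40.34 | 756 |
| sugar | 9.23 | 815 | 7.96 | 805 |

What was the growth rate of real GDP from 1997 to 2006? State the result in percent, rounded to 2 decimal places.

Real GDP 1997 = Nominal GDP 1997 = 51.53·216 + 34.15·451 + 9.23·815 = 34054.58.
Real GDP 2006 (at 1997 prices) = 51.53·350 + 34.15·756 + 9.23·805 = 51283.05.
Real growth = 51283.05/34054.58 − 1 = 0.5059.

50.59%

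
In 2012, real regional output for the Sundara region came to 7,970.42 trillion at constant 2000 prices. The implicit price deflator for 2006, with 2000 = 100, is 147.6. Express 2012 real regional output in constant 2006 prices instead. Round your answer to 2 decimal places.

11,764.34 trillion

Real regional output in 2006 prices = Real regional output in 2000 prices × (P_2006/P_2000) = 7970.42 × 1.476 = 11764.34.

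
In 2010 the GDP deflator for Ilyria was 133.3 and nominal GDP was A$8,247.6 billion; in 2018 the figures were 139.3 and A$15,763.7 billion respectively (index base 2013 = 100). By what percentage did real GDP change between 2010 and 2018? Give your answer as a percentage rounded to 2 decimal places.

Deflate each year: 2010 → 8247.6/1.333 = 6187.25; 2018 → 15763.7/1.393 = 11316.37.
So real GDP changed by 11316.37/6187.25 − 1 = 0.8290, i.e. 82.90%.

82.90%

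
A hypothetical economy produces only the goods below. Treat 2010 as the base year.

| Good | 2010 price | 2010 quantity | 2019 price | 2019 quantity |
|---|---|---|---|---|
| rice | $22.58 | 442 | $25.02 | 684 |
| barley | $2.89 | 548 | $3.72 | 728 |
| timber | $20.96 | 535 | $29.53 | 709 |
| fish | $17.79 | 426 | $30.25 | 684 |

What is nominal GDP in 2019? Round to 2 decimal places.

$61449.61

Nominal GDP 2019 = Σ (p_2019 × q_2019) = 25.02·684 + 3.72·728 + 29.53·709 + 30.25·684 = 61449.61.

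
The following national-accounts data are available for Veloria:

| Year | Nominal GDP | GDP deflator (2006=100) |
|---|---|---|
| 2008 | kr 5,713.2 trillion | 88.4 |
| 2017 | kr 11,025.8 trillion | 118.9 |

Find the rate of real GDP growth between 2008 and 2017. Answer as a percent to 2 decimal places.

Deflate each year: 2008 → 5713.2/0.884 = 6462.90; 2017 → 11025.8/1.189 = 9273.17.
So real GDP changed by 9273.17/6462.90 − 1 = 0.4348, i.e. 43.48%.

43.48%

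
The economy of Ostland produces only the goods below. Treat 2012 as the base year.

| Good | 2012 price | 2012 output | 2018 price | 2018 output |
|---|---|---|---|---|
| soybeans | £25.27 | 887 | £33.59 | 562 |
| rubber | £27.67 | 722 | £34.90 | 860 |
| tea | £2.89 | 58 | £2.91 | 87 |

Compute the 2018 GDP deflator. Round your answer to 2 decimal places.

Nominal GDP 2018 = 33.59·562 + 34.90·860 + 2.91·87 = 49144.75.
Real GDP 2018 (at 2012 prices) = 25.27·562 + 27.67·860 + 2.89·87 = 38249.37.
Deflator = Nominal/Real × 100 = 49144.75/38249.37 × 100 = 128.485.

128.49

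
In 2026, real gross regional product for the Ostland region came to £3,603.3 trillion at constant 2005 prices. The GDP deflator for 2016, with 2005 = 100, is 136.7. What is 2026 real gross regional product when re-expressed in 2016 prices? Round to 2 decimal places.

Real gross regional product in 2016 prices = Real gross regional product in 2005 prices × (P_2016/P_2005) = 3603.3 × 1.367 = 4925.71.

£4,925.71 trillion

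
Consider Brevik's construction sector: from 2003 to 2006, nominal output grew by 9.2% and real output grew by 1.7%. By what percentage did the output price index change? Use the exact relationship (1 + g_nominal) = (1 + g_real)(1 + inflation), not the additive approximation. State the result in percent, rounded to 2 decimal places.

(1 + g_nom) = (1 + g_real)(1 + π), so π = 1.0920 / 1.0170 − 1 = 0.07375.

7.37%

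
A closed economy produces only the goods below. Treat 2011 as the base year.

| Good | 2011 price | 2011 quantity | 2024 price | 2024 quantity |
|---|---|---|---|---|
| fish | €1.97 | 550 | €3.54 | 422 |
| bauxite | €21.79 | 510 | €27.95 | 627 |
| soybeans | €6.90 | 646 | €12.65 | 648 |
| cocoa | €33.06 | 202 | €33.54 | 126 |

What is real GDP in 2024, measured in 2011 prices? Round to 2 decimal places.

Real GDP 2024 = Σ (p_2011 × q_2024) = 1.97·422 + 21.79·627 + 6.90·648 + 33.06·126 = 23130.43.

€23130.43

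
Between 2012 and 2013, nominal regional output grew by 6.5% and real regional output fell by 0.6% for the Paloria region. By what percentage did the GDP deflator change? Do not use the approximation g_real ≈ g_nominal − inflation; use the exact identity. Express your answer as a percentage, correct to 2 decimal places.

7.14%

(1 + g_nom) = (1 + g_real)(1 + π), so π = 1.0650 / 0.9940 − 1 = 0.07143.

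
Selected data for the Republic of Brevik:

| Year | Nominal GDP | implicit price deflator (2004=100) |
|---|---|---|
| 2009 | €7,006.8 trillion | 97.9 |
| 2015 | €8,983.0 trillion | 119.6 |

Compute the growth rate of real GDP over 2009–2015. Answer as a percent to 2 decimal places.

Deflate each year: 2009 → 7006.8/0.979 = 7157.10; 2015 → 8983.0/1.196 = 7510.87.
So real GDP changed by 7510.87/7157.10 − 1 = 0.0494, i.e. 4.94%.

4.94%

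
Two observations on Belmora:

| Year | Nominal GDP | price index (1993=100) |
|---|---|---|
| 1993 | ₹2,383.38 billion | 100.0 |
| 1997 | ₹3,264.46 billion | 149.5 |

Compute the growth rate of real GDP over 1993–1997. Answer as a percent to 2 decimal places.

Real GDP 1993 = 2383.38 / 1.000 = 2383.38.
Real GDP 1997 = 3264.46 / 1.495 = 2183.59.
Real growth = 2183.59 / 2383.38 − 1 = -0.0838.

-8.38%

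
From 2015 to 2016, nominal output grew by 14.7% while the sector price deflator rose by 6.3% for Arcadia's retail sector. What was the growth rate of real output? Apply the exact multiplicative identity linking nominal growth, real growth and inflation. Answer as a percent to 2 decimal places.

7.90%

(1 + g_nom) = (1 + g_real)(1 + π), so g_real = 1.1470 / 1.0630 − 1 = 0.07902.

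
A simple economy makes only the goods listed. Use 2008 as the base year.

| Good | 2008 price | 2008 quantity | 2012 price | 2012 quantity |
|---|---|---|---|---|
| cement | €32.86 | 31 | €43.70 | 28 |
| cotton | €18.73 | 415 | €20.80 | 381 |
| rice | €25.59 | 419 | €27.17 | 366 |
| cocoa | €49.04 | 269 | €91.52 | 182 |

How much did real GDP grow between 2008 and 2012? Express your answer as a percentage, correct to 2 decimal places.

-19.44%

Real GDP 2008 = Nominal GDP 2008 = 32.86·31 + 18.73·415 + 25.59·419 + 49.04·269 = 32705.58.
Real GDP 2012 (at 2008 prices) = 32.86·28 + 18.73·381 + 25.59·366 + 49.04·182 = 26347.43.
Real growth = 26347.43/32705.58 − 1 = -0.1944.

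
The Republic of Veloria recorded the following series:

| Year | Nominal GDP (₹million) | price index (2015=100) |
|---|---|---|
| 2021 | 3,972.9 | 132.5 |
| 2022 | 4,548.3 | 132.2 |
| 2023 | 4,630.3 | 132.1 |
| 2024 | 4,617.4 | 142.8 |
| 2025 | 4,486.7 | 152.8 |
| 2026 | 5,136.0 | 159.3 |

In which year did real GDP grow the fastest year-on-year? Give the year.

2022

2022: real = 4548.3/1.322 = 3440.47; growth vs 2021 (2998.42) = 14.74%.
2023: real = 4630.3/1.321 = 3505.15; growth vs 2022 (3440.47) = 1.88%.
2024: real = 4617.4/1.428 = 3233.47; growth vs 2023 (3505.15) = -7.75%.
2025: real = 4486.7/1.528 = 2936.32; growth vs 2024 (3233.47) = -9.19%.
2026: real = 5136.0/1.593 = 3224.11; growth vs 2025 (2936.32) = 9.80%.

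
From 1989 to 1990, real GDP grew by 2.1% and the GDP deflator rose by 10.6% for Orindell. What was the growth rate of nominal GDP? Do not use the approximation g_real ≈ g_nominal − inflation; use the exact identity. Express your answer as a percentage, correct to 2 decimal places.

(1 + g_nom) = (1 + g_real)(1 + π) = 1.0210 × 1.1060 = 1.12923.

12.92%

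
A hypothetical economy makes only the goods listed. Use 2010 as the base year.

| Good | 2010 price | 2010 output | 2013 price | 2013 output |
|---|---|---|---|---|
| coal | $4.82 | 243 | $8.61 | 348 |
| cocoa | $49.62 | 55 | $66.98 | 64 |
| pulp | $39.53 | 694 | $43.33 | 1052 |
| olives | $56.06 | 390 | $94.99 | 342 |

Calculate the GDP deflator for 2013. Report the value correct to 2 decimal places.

Nominal GDP 2013 = 8.61·348 + 66.98·64 + 43.33·1052 + 94.99·342 = 85352.74.
Real GDP 2013 (at 2010 prices) = 4.82·348 + 49.62·64 + 39.53·1052 + 56.06·342 = 65611.12.
Deflator = Nominal/Real × 100 = 85352.74/65611.12 × 100 = 130.089.

130.09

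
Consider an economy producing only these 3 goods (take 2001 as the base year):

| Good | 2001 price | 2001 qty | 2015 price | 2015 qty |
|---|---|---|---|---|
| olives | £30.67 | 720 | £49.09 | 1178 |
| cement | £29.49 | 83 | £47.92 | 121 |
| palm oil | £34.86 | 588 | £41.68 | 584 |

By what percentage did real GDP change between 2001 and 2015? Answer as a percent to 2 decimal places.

33.38%

Real GDP 2001 = Nominal GDP 2001 = 30.67·720 + 29.49·83 + 34.86·588 = 45027.75.
Real GDP 2015 (at 2001 prices) = 30.67·1178 + 29.49·121 + 34.86·584 = 60055.79.
Real growth = 60055.79/45027.75 − 1 = 0.3338.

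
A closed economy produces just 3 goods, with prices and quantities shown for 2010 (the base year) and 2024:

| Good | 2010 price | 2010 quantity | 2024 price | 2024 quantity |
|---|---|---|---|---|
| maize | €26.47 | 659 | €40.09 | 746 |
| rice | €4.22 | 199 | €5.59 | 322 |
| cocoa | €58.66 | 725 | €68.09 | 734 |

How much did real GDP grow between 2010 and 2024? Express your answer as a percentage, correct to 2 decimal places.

Real GDP 2010 = Nominal GDP 2010 = 26.47·659 + 4.22·199 + 58.66·725 = 60812.01.
Real GDP 2024 (at 2010 prices) = 26.47·746 + 4.22·322 + 58.66·734 = 64161.90.
Real growth = 64161.90/60812.01 − 1 = 0.0551.

5.51%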